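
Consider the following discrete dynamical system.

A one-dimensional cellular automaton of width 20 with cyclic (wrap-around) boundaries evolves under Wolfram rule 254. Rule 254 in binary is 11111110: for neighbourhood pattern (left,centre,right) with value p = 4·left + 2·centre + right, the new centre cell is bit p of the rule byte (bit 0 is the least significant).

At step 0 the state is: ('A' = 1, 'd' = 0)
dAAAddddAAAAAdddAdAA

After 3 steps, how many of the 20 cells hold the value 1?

20

k=0  dAAAddddAAAAAdddAdAA
k=1  AAAAAddAAAAAAAdAAAAA
k=2  AAAAAAAAAAAAAAAAAAAA
k=3  AAAAAAAAAAAAAAAAAAAA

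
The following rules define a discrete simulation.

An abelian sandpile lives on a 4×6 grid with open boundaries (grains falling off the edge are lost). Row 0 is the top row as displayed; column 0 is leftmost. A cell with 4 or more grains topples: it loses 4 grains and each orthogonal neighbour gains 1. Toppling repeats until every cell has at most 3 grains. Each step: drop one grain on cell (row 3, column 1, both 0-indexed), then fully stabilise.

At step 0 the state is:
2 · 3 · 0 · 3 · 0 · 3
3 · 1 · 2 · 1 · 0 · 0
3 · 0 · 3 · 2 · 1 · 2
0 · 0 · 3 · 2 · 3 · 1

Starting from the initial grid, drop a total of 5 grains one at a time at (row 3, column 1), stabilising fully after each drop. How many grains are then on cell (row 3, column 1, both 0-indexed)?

t=0: 2 · 3 · 0 · 3 · 0 · 3
3 · 1 · 2 · 1 · 0 · 0
3 · 0 · 3 · 2 · 1 · 2
0 · 0 · 3 · 2 · 3 · 1
t=1: 2 · 3 · 0 · 3 · 0 · 3
3 · 1 · 2 · 1 · 0 · 0
3 · 0 · 3 · 2 · 1 · 2
0 · 1 · 3 · 2 · 3 · 1
t=2: 2 · 3 · 0 · 3 · 0 · 3
3 · 1 · 2 · 1 · 0 · 0
3 · 0 · 3 · 2 · 1 · 2
0 · 2 · 3 · 2 · 3 · 1
t=3: 2 · 3 · 0 · 3 · 0 · 3
3 · 1 · 2 · 1 · 0 · 0
3 · 0 · 3 · 2 · 1 · 2
0 · 3 · 3 · 2 · 3 · 1
t=4: 2 · 3 · 0 · 3 · 0 · 3
3 · 1 · 3 · 1 · 0 · 0
3 · 2 · 0 · 3 · 1 · 2
1 · 1 · 1 · 3 · 3 · 1
t=5: 2 · 3 · 0 · 3 · 0 · 3
3 · 1 · 3 · 1 · 0 · 0
3 · 2 · 0 · 3 · 1 · 2
1 · 2 · 1 · 3 · 3 · 1

2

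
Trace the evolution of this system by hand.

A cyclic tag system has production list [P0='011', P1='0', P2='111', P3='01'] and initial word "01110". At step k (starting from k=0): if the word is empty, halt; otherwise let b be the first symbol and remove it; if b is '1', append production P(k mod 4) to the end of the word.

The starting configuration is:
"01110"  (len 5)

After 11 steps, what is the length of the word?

11

0) "01110"  (len 5)
1) "1110"  (len 4)
2) "1100"  (len 4)
3) "100111"  (len 6)
4) "0011101"  (len 7)
5) "011101"  (len 6)
6) "11101"  (len 5)
7) "1101111"  (len 7)
8) "10111101"  (len 8)
9) "0111101011"  (len 10)
10) "111101011"  (len 9)
11) "11101011111"  (len 11)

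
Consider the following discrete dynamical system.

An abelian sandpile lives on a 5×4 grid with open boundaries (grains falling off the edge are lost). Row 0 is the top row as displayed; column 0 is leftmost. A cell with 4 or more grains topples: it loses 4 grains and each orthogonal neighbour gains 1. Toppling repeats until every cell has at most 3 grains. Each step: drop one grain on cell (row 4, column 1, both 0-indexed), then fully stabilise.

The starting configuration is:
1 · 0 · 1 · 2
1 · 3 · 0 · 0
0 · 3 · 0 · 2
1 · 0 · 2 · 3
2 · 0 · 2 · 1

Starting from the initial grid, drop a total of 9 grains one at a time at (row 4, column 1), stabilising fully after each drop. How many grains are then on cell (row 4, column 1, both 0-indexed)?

[0] 1 · 0 · 1 · 2
1 · 3 · 0 · 0
0 · 3 · 0 · 2
1 · 0 · 2 · 3
2 · 0 · 2 · 1
[1] 1 · 0 · 1 · 2
1 · 3 · 0 · 0
0 · 3 · 0 · 2
1 · 0 · 2 · 3
2 · 1 · 2 · 1
[2] 1 · 0 · 1 · 2
1 · 3 · 0 · 0
0 · 3 · 0 · 2
1 · 0 · 2 · 3
2 · 2 · 2 · 1
[3] 1 · 0 · 1 · 2
1 · 3 · 0 · 0
0 · 3 · 0 · 2
1 · 0 · 2 · 3
2 · 3 · 2 · 1
[4] 1 · 0 · 1 · 2
1 · 3 · 0 · 0
0 · 3 · 0 · 2
1 · 1 · 2 · 3
3 · 0 · 3 · 1
[5] 1 · 0 · 1 · 2
1 · 3 · 0 · 0
0 · 3 · 0 · 2
1 · 1 · 2 · 3
3 · 1 · 3 · 1
[6] 1 · 0 · 1 · 2
1 · 3 · 0 · 0
0 · 3 · 0 · 2
1 · 1 · 2 · 3
3 · 2 · 3 · 1
[7] 1 · 0 · 1 · 2
1 · 3 · 0 · 0
0 · 3 · 0 · 2
1 · 1 · 2 · 3
3 · 3 · 3 · 1
[8] 1 · 0 · 1 · 2
1 · 3 · 0 · 0
0 · 3 · 0 · 2
2 · 2 · 3 · 3
0 · 2 · 0 · 2
[9] 1 · 0 · 1 · 2
1 · 3 · 0 · 0
0 · 3 · 0 · 2
2 · 2 · 3 · 3
0 · 3 · 0 · 2

3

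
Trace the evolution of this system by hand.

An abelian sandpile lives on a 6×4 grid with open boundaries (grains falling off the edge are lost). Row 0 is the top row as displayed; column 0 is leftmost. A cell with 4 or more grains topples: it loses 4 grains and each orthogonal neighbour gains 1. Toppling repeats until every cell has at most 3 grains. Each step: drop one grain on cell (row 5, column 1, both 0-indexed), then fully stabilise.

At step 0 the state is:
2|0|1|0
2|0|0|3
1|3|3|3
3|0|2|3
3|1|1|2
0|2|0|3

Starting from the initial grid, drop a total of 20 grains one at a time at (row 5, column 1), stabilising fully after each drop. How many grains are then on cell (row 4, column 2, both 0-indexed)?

step 0: 2|0|1|0
2|0|0|3
1|3|3|3
3|0|2|3
3|1|1|2
0|2|0|3
step 1: 2|0|1|0
2|0|0|3
1|3|3|3
3|0|2|3
3|1|1|2
0|3|0|3
step 2: 2|0|1|0
2|0|0|3
1|3|3|3
3|0|2|3
3|2|1|2
1|0|1|3
step 3: 2|0|1|0
2|0|0|3
1|3|3|3
3|0|2|3
3|2|1|2
1|1|1|3
step 4: 2|0|1|0
2|0|0|3
1|3|3|3
3|0|2|3
3|2|1|2
1|2|1|3
step 5: 2|0|1|0
2|0|0|3
1|3|3|3
3|0|2|3
3|2|1|2
1|3|1|3
step 6: 2|0|1|0
2|0|0|3
1|3|3|3
3|0|2|3
3|3|1|2
2|0|2|3
step 7: 2|0|1|0
2|0|0|3
1|3|3|3
3|0|2|3
3|3|1|2
2|1|2|3
step 8: 2|0|1|0
2|0|0|3
1|3|3|3
3|0|2|3
3|3|1|2
2|2|2|3
step 9: 2|0|1|0
2|0|0|3
1|3|3|3
3|0|2|3
3|3|1|2
2|3|2|3
step 10: 2|0|1|0
2|0|0|3
2|3|3|3
0|2|2|3
2|1|2|2
0|2|3|3
step 11: 2|0|1|0
2|0|0|3
2|3|3|3
0|2|2|3
2|1|2|2
0|3|3|3
step 12: 2|0|1|0
2|0|0|3
2|3|3|3
0|2|2|3
2|2|3|3
1|1|1|0
step 13: 2|0|1|0
2|0|0|3
2|3|3|3
0|2|2|3
2|2|3|3
1|2|1|0
step 14: 2|0|1|0
2|0|0|3
2|3|3|3
0|2|2|3
2|2|3|3
1|3|1|0
step 15: 2|0|1|0
2|0|0|3
2|3|3|3
0|2|2|3
2|3|3|3
2|0|2|0
step 16: 2|0|1|0
2|0|0|3
2|3|3|3
0|2|2|3
2|3|3|3
2|1|2|0
step 17: 2|0|1|0
2|0|0|3
2|3|3|3
0|2|2|3
2|3|3|3
2|2|2|0
step 18: 2|0|1|0
2|0|0|3
2|3|3|3
0|2|2|3
2|3|3|3
2|3|2|0
step 19: 2|0|1|1
2|1|2|0
3|1|2|2
1|1|2|2
3|2|3|1
3|2|0|2
step 20: 2|0|1|1
2|1|2|0
3|1|2|2
1|1|2|2
3|2|3|1
3|3|0|2

3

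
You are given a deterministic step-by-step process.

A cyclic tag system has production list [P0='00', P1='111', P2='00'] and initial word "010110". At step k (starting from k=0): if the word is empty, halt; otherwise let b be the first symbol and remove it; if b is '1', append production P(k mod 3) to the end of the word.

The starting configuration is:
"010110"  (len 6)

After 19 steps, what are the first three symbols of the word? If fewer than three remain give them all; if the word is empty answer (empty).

[0] "010110"  (len 6)
[1] "10110"  (len 5)
[2] "0110111"  (len 7)
[3] "110111"  (len 6)
[4] "1011100"  (len 7)
[5] "011100111"  (len 9)
[6] "11100111"  (len 8)
[7] "110011100"  (len 9)
[8] "10011100111"  (len 11)
[9] "001110011100"  (len 12)
[10] "01110011100"  (len 11)
[11] "1110011100"  (len 10)
[12] "11001110000"  (len 11)
[13] "100111000000"  (len 12)
[14] "00111000000111"  (len 14)
[15] "0111000000111"  (len 13)
[16] "111000000111"  (len 12)
[17] "11000000111111"  (len 14)
[18] "100000011111100"  (len 15)
[19] "0000001111110000"  (len 16)

000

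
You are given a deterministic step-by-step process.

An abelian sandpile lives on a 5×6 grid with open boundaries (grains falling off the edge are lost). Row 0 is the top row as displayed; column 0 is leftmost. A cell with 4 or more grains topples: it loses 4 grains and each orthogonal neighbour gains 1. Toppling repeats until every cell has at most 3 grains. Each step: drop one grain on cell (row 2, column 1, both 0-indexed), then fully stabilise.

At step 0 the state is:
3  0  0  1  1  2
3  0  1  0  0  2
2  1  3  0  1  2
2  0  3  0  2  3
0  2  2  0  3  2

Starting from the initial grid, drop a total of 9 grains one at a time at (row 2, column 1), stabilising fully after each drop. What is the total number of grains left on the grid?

[0] 3  0  0  1  1  2
3  0  1  0  0  2
2  1  3  0  1  2
2  0  3  0  2  3
0  2  2  0  3  2
[1] 3  0  0  1  1  2
3  0  1  0  0  2
2  2  3  0  1  2
2  0  3  0  2  3
0  2  2  0  3  2
[2] 3  0  0  1  1  2
3  0  1  0  0  2
2  3  3  0  1  2
2  0  3  0  2  3
0  2  2  0  3  2
[3] 3  0  0  1  1  2
3  1  2  0  0  2
3  1  1  1  1  2
2  2  0  1  2  3
0  2  3  0  3  2
[4] 3  0  0  1  1  2
3  1  2  0  0  2
3  2  1  1  1  2
2  2  0  1  2  3
0  2  3  0  3  2
[5] 3  0  0  1  1  2
3  1  2  0  0  2
3  3  1  1  1  2
2  2  0  1  2  3
0  2  3  0  3  2
[6] 0  1  0  1  1  2
1  3  2  0  0  2
1  1  2  1  1  2
3  3  0  1  2  3
0  2  3  0  3  2
[7] 0  1  0  1  1  2
1  3  2  0  0  2
1  2  2  1  1  2
3  3  0  1  2  3
0  2  3  0  3  2
[8] 0  1  0  1  1  2
1  3  2  0  0  2
1  3  2  1  1  2
3  3  0  1  2  3
0  2  3  0  3  2
[9] 0  2  0  1  1  2
2  0  3  0  0  2
3  2  3  1  1  2
0  1  1  1  2  3
1  3  3  0  3  2

45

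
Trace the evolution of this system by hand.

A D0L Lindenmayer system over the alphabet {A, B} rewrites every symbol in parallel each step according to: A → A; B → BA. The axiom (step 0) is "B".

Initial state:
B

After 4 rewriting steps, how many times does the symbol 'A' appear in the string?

4

0) B
1) BA
2) BAA
3) BAAA
4) BAAAA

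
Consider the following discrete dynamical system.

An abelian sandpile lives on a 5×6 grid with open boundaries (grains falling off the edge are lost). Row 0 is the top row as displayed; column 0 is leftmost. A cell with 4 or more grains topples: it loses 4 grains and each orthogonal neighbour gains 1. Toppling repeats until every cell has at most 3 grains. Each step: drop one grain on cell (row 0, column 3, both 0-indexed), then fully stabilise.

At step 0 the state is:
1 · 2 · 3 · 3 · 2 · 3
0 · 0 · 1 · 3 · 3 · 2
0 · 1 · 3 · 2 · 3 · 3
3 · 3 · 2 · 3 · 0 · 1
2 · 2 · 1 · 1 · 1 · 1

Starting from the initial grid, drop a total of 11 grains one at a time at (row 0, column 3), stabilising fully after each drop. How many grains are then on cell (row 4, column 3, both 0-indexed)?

2

k=0  1 · 2 · 3 · 3 · 2 · 3
0 · 0 · 1 · 3 · 3 · 2
0 · 1 · 3 · 2 · 3 · 3
3 · 3 · 2 · 3 · 0 · 1
2 · 2 · 1 · 1 · 1 · 1
k=1  1 · 3 · 1 · 3 · 1 · 1
0 · 1 · 0 · 3 · 3 · 1
1 · 3 · 2 · 2 · 2 · 1
0 · 1 · 1 · 1 · 2 · 2
3 · 3 · 2 · 2 · 1 · 1
k=2  1 · 3 · 2 · 1 · 3 · 1
0 · 1 · 1 · 1 · 0 · 2
1 · 3 · 2 · 3 · 3 · 1
0 · 1 · 1 · 1 · 2 · 2
3 · 3 · 2 · 2 · 1 · 1
k=3  1 · 3 · 2 · 2 · 3 · 1
0 · 1 · 1 · 1 · 0 · 2
1 · 3 · 2 · 3 · 3 · 1
0 · 1 · 1 · 1 · 2 · 2
3 · 3 · 2 · 2 · 1 · 1
k=4  1 · 3 · 2 · 3 · 3 · 1
0 · 1 · 1 · 1 · 0 · 2
1 · 3 · 2 · 3 · 3 · 1
0 · 1 · 1 · 1 · 2 · 2
3 · 3 · 2 · 2 · 1 · 1
k=5  1 · 3 · 3 · 1 · 0 · 2
0 · 1 · 1 · 2 · 1 · 2
1 · 3 · 2 · 3 · 3 · 1
0 · 1 · 1 · 1 · 2 · 2
3 · 3 · 2 · 2 · 1 · 1
k=6  1 · 3 · 3 · 2 · 0 · 2
0 · 1 · 1 · 2 · 1 · 2
1 · 3 · 2 · 3 · 3 · 1
0 · 1 · 1 · 1 · 2 · 2
3 · 3 · 2 · 2 · 1 · 1
k=7  1 · 3 · 3 · 3 · 0 · 2
0 · 1 · 1 · 2 · 1 · 2
1 · 3 · 2 · 3 · 3 · 1
0 · 1 · 1 · 1 · 2 · 2
3 · 3 · 2 · 2 · 1 · 1
k=8  2 · 0 · 1 · 1 · 1 · 2
0 · 2 · 2 · 3 · 1 · 2
1 · 3 · 2 · 3 · 3 · 1
0 · 1 · 1 · 1 · 2 · 2
3 · 3 · 2 · 2 · 1 · 1
k=9  2 · 0 · 1 · 2 · 1 · 2
0 · 2 · 2 · 3 · 1 · 2
1 · 3 · 2 · 3 · 3 · 1
0 · 1 · 1 · 1 · 2 · 2
3 · 3 · 2 · 2 · 1 · 1
k=10  2 · 0 · 1 · 3 · 1 · 2
0 · 2 · 2 · 3 · 1 · 2
1 · 3 · 2 · 3 · 3 · 1
0 · 1 · 1 · 1 · 2 · 2
3 · 3 · 2 · 2 · 1 · 1
k=11  2 · 0 · 2 · 1 · 2 · 2
0 · 2 · 3 · 1 · 3 · 2
1 · 3 · 3 · 1 · 0 · 2
0 · 1 · 1 · 2 · 3 · 2
3 · 3 · 2 · 2 · 1 · 1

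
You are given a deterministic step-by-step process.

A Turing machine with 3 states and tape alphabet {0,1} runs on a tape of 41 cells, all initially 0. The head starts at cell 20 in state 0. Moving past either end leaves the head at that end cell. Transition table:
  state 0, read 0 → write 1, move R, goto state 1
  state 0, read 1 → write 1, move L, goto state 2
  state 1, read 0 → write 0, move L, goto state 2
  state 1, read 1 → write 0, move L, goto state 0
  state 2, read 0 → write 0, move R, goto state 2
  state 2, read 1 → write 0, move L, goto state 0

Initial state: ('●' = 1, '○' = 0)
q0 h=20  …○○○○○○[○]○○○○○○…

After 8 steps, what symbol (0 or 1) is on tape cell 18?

gen 0: q0 h=20  …○○○○○○[○]○○○○○○…
gen 1: q1 h=21  …○○○○○●[○]○○○○○○…
gen 2: q2 h=20  …○○○○○○[●]○○○○○○…
gen 3: q0 h=19  …○○○○○○[○]○○○○○○…
gen 4: q1 h=20  …○○○○○●[○]○○○○○○…
gen 5: q2 h=19  …○○○○○○[●]○○○○○○…
gen 6: q0 h=18  …○○○○○○[○]○○○○○○…
gen 7: q1 h=19  …○○○○○●[○]○○○○○○…
gen 8: q2 h=18  …○○○○○○[●]○○○○○○…

1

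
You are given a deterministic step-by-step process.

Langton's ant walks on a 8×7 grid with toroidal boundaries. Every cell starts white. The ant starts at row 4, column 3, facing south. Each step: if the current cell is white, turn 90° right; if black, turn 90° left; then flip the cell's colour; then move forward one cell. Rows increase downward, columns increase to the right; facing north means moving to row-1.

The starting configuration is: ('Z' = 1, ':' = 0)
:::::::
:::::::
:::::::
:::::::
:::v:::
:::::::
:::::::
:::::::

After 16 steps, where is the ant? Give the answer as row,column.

4,3

gen 0: :::::::
:::::::
:::::::
:::::::
:::v:::
:::::::
:::::::
:::::::
gen 1: :::::::
:::::::
:::::::
:::::::
::<Z:::
:::::::
:::::::
:::::::
gen 2: :::::::
:::::::
:::::::
::^::::
::ZZ:::
:::::::
:::::::
:::::::
gen 3: :::::::
:::::::
:::::::
::Z>:::
::ZZ:::
:::::::
:::::::
:::::::
gen 4: :::::::
:::::::
:::::::
::ZZ:::
::Zv:::
:::::::
:::::::
:::::::
gen 5: :::::::
:::::::
:::::::
::ZZ:::
::Z:>::
:::::::
:::::::
:::::::
gen 6: :::::::
:::::::
:::::::
::ZZ:::
::Z:Z::
::::v::
:::::::
:::::::
gen 7: :::::::
:::::::
:::::::
::ZZ:::
::Z:Z::
:::<Z::
:::::::
:::::::
gen 8: :::::::
:::::::
:::::::
::ZZ:::
::Z^Z::
:::ZZ::
:::::::
:::::::
gen 9: :::::::
:::::::
:::::::
::ZZ:::
::ZZ>::
:::ZZ::
:::::::
:::::::
gen 10: :::::::
:::::::
:::::::
::ZZ^::
::ZZ:::
:::ZZ::
:::::::
:::::::
gen 11: :::::::
:::::::
:::::::
::ZZZ>:
::ZZ:::
:::ZZ::
:::::::
:::::::
gen 12: :::::::
:::::::
:::::::
::ZZZZ:
::ZZ:v:
:::ZZ::
:::::::
:::::::
gen 13: :::::::
:::::::
:::::::
::ZZZZ:
::ZZ<Z:
:::ZZ::
:::::::
:::::::
gen 14: :::::::
:::::::
:::::::
::ZZ^Z:
::ZZZZ:
:::ZZ::
:::::::
:::::::
gen 15: :::::::
:::::::
:::::::
::Z<:Z:
::ZZZZ:
:::ZZ::
:::::::
:::::::
gen 16: :::::::
:::::::
:::::::
::Z::Z:
::ZvZZ:
:::ZZ::
:::::::
:::::::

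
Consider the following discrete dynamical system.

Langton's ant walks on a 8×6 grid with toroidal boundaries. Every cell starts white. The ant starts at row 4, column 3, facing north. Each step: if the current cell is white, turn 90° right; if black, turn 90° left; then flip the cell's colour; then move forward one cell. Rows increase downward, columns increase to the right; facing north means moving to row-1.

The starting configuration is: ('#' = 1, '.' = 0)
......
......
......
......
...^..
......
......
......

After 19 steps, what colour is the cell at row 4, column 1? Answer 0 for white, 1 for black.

gen 0: ......
......
......
......
...^..
......
......
......
gen 1: ......
......
......
......
...#>.
......
......
......
gen 2: ......
......
......
......
...##.
....v.
......
......
gen 3: ......
......
......
......
...##.
...<#.
......
......
gen 4: ......
......
......
......
...^#.
...##.
......
......
gen 5: ......
......
......
......
..<.#.
...##.
......
......
gen 6: ......
......
......
..^...
..#.#.
...##.
......
......
gen 7: ......
......
......
..#>..
..#.#.
...##.
......
......
gen 8: ......
......
......
..##..
..#v#.
...##.
......
......
gen 9: ......
......
......
..##..
..<##.
...##.
......
......
gen 10: ......
......
......
..##..
...##.
..v##.
......
......
gen 11: ......
......
......
..##..
...##.
.<###.
......
......
gen 12: ......
......
......
..##..
.^.##.
.####.
......
......
gen 13: ......
......
......
..##..
.#>##.
.####.
......
......
gen 14: ......
......
......
..##..
.####.
.#v##.
......
......
gen 15: ......
......
......
..##..
.####.
.#.>#.
......
......
gen 16: ......
......
......
..##..
.##^#.
.#..#.
......
......
gen 17: ......
......
......
..##..
.#<.#.
.#..#.
......
......
gen 18: ......
......
......
..##..
.#..#.
.#v.#.
......
......
gen 19: ......
......
......
..##..
.#..#.
.<#.#.
......
......

1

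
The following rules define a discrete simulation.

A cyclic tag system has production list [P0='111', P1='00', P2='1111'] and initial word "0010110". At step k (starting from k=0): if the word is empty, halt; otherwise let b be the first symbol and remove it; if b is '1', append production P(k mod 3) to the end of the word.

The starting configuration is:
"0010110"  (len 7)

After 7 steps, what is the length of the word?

10

[0] "0010110"  (len 7)
[1] "010110"  (len 6)
[2] "10110"  (len 5)
[3] "01101111"  (len 8)
[4] "1101111"  (len 7)
[5] "10111100"  (len 8)
[6] "01111001111"  (len 11)
[7] "1111001111"  (len 10)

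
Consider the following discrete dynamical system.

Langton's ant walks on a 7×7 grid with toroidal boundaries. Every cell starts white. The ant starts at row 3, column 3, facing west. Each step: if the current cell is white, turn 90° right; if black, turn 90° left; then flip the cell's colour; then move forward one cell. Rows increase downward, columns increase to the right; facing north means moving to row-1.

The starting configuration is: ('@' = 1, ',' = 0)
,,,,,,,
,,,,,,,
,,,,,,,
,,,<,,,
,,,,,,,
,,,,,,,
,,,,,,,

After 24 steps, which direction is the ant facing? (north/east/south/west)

east

0) ,,,,,,,
,,,,,,,
,,,,,,,
,,,<,,,
,,,,,,,
,,,,,,,
,,,,,,,
1) ,,,,,,,
,,,,,,,
,,,^,,,
,,,@,,,
,,,,,,,
,,,,,,,
,,,,,,,
2) ,,,,,,,
,,,,,,,
,,,@>,,
,,,@,,,
,,,,,,,
,,,,,,,
,,,,,,,
3) ,,,,,,,
,,,,,,,
,,,@@,,
,,,@v,,
,,,,,,,
,,,,,,,
,,,,,,,
4) ,,,,,,,
,,,,,,,
,,,@@,,
,,,<@,,
,,,,,,,
,,,,,,,
,,,,,,,
5) ,,,,,,,
,,,,,,,
,,,@@,,
,,,,@,,
,,,v,,,
,,,,,,,
,,,,,,,
6) ,,,,,,,
,,,,,,,
,,,@@,,
,,,,@,,
,,<@,,,
,,,,,,,
,,,,,,,
7) ,,,,,,,
,,,,,,,
,,,@@,,
,,^,@,,
,,@@,,,
,,,,,,,
,,,,,,,
8) ,,,,,,,
,,,,,,,
,,,@@,,
,,@>@,,
,,@@,,,
,,,,,,,
,,,,,,,
9) ,,,,,,,
,,,,,,,
,,,@@,,
,,@@@,,
,,@v,,,
,,,,,,,
,,,,,,,
10) ,,,,,,,
,,,,,,,
,,,@@,,
,,@@@,,
,,@,>,,
,,,,,,,
,,,,,,,
11) ,,,,,,,
,,,,,,,
,,,@@,,
,,@@@,,
,,@,@,,
,,,,v,,
,,,,,,,
12) ,,,,,,,
,,,,,,,
,,,@@,,
,,@@@,,
,,@,@,,
,,,<@,,
,,,,,,,
13) ,,,,,,,
,,,,,,,
,,,@@,,
,,@@@,,
,,@^@,,
,,,@@,,
,,,,,,,
14) ,,,,,,,
,,,,,,,
,,,@@,,
,,@@@,,
,,@@>,,
,,,@@,,
,,,,,,,
15) ,,,,,,,
,,,,,,,
,,,@@,,
,,@@^,,
,,@@,,,
,,,@@,,
,,,,,,,
16) ,,,,,,,
,,,,,,,
,,,@@,,
,,@<,,,
,,@@,,,
,,,@@,,
,,,,,,,
17) ,,,,,,,
,,,,,,,
,,,@@,,
,,@,,,,
,,@v,,,
,,,@@,,
,,,,,,,
18) ,,,,,,,
,,,,,,,
,,,@@,,
,,@,,,,
,,@,>,,
,,,@@,,
,,,,,,,
19) ,,,,,,,
,,,,,,,
,,,@@,,
,,@,,,,
,,@,@,,
,,,@v,,
,,,,,,,
20) ,,,,,,,
,,,,,,,
,,,@@,,
,,@,,,,
,,@,@,,
,,,@,>,
,,,,,,,
21) ,,,,,,,
,,,,,,,
,,,@@,,
,,@,,,,
,,@,@,,
,,,@,@,
,,,,,v,
22) ,,,,,,,
,,,,,,,
,,,@@,,
,,@,,,,
,,@,@,,
,,,@,@,
,,,,<@,
23) ,,,,,,,
,,,,,,,
,,,@@,,
,,@,,,,
,,@,@,,
,,,@^@,
,,,,@@,
24) ,,,,,,,
,,,,,,,
,,,@@,,
,,@,,,,
,,@,@,,
,,,@@>,
,,,,@@,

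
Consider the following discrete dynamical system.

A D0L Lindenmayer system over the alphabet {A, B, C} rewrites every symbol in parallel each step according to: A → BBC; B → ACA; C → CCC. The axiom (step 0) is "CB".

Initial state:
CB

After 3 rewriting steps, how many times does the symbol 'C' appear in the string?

46

step 0: CB
step 1: CCCACA
step 2: CCCCCCCCCBBCCCCBBC
step 3: CCCCCCCCCCCCCCCCCCCCCCCCCCCACAACACCCCCCCCCCCCACAACACCC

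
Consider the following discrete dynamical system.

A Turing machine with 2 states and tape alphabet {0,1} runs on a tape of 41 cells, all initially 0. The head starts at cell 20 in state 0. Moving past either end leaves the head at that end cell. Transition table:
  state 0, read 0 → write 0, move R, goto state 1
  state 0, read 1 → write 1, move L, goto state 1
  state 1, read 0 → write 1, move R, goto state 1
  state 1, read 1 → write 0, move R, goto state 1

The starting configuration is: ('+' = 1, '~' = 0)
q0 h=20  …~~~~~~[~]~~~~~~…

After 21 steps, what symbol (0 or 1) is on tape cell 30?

1

0) q0 h=20  …~~~~~~[~]~~~~~~…
1) q1 h=21  …~~~~~~[~]~~~~~~…
2) q1 h=22  …~~~~~+[~]~~~~~~…
3) q1 h=23  …~~~~++[~]~~~~~~…
4) q1 h=24  …~~~+++[~]~~~~~~…
5) q1 h=25  …~~++++[~]~~~~~~…
6) q1 h=26  …~+++++[~]~~~~~~…
7) q1 h=27  …++++++[~]~~~~~~…
8) q1 h=28  …++++++[~]~~~~~~…
9) q1 h=29  …++++++[~]~~~~~~…
10) q1 h=30  …++++++[~]~~~~~~…
11) q1 h=31  …++++++[~]~~~~~~…
12) q1 h=32  …++++++[~]~~~~~~…
13) q1 h=33  …++++++[~]~~~~~~…
14) q1 h=34  …++++++[~]~~~~~~|
15) q1 h=35  …++++++[~]~~~~~|
16) q1 h=36  …++++++[~]~~~~|
17) q1 h=37  …++++++[~]~~~|
18) q1 h=38  …++++++[~]~~|
19) q1 h=39  …++++++[~]~|
20) q1 h=40  …++++++[~]|
21) q1 h=40  …++++++[+]|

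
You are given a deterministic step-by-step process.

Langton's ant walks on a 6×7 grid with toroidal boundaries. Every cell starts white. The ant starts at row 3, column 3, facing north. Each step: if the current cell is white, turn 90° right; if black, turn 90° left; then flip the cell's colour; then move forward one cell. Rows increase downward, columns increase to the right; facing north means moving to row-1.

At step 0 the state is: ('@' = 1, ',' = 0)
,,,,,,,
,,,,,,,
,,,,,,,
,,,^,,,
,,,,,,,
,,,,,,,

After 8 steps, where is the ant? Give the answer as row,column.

0) ,,,,,,,
,,,,,,,
,,,,,,,
,,,^,,,
,,,,,,,
,,,,,,,
1) ,,,,,,,
,,,,,,,
,,,,,,,
,,,@>,,
,,,,,,,
,,,,,,,
2) ,,,,,,,
,,,,,,,
,,,,,,,
,,,@@,,
,,,,v,,
,,,,,,,
3) ,,,,,,,
,,,,,,,
,,,,,,,
,,,@@,,
,,,<@,,
,,,,,,,
4) ,,,,,,,
,,,,,,,
,,,,,,,
,,,^@,,
,,,@@,,
,,,,,,,
5) ,,,,,,,
,,,,,,,
,,,,,,,
,,<,@,,
,,,@@,,
,,,,,,,
6) ,,,,,,,
,,,,,,,
,,^,,,,
,,@,@,,
,,,@@,,
,,,,,,,
7) ,,,,,,,
,,,,,,,
,,@>,,,
,,@,@,,
,,,@@,,
,,,,,,,
8) ,,,,,,,
,,,,,,,
,,@@,,,
,,@v@,,
,,,@@,,
,,,,,,,

3,3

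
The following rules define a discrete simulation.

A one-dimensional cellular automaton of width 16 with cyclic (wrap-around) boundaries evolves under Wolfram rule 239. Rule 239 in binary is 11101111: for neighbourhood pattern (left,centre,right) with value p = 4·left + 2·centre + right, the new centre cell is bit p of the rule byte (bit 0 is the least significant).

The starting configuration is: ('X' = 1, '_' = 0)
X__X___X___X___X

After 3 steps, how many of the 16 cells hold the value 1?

16

gen 0: X__X___X___X___X
gen 1: X_XX_XXX_XXX_XXX
gen 2: XXXXXXXXXXXXXXXX
gen 3: XXXXXXXXXXXXXXXX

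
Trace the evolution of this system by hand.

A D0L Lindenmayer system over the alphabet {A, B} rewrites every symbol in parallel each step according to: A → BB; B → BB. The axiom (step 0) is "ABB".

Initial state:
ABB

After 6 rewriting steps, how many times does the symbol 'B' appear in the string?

192

t=0: ABB
t=1: BBBBBB
t=2: BBBBBBBBBBBB
t=3: BBBBBBBBBBBBBBBBBBBBBBBB
t=4: BBBBBBBBBBBBBBBBBBBBBBBBBBBBBBBBBBBBBBBBBBBBBBBB
t=5: BBBBBBBBBBBBBBBBBBBBBBBBBBBBBBBBBBBBBBBBBBBBBBBBBBBBBBBBBBBBBBBBBBBBBBBBBBBBBBBBBBBBBBBBBBBBBBBB
t=6: BBBBBBBBBBBBBBBBBBBBBBBBBBBBBBBBBBBBBBBBBBBBBBBBBBBBBBBBBB…BBBBBBBBBBBBBBBBBBBBBBBBBBBBBBBBBBBBBBBBBBBBBBBBBBBBBBBBBB  (len 192)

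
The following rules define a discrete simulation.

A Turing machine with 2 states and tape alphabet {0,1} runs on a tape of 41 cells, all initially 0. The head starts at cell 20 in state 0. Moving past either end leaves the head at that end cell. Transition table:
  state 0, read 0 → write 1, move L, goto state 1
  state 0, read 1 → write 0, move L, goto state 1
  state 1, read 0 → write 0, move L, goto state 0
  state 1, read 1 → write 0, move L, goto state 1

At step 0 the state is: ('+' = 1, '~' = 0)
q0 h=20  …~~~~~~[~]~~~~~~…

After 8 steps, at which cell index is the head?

t=0: q0 h=20  …~~~~~~[~]~~~~~~…
t=1: q1 h=19  …~~~~~~[~]+~~~~~…
t=2: q0 h=18  …~~~~~~[~]~+~~~~…
t=3: q1 h=17  …~~~~~~[~]+~+~~~…
t=4: q0 h=16  …~~~~~~[~]~+~+~~…
t=5: q1 h=15  …~~~~~~[~]+~+~+~…
t=6: q0 h=14  …~~~~~~[~]~+~+~+…
t=7: q1 h=13  …~~~~~~[~]+~+~+~…
t=8: q0 h=12  …~~~~~~[~]~+~+~+…

12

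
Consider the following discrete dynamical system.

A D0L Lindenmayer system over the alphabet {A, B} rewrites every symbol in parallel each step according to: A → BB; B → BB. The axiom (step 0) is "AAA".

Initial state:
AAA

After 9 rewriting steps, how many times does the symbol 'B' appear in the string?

k=0  AAA
k=1  BBBBBB
k=2  BBBBBBBBBBBB
k=3  BBBBBBBBBBBBBBBBBBBBBBBB
k=4  BBBBBBBBBBBBBBBBBBBBBBBBBBBBBBBBBBBBBBBBBBBBBBBB
k=5  BBBBBBBBBBBBBBBBBBBBBBBBBBBBBBBBBBBBBBBBBBBBBBBBBBBBBBBBBBBBBBBBBBBBBBBBBBBBBBBBBBBBBBBBBBBBBBBB
k=6  BBBBBBBBBBBBBBBBBBBBBBBBBBBBBBBBBBBBBBBBBBBBBBBBBBBBBBBBBB…BBBBBBBBBBBBBBBBBBBBBBBBBBBBBBBBBBBBBBBBBBBBBBBBBBBBBBBBBB  (len 192)
k=7  BBBBBBBBBBBBBBBBBBBBBBBBBBBBBBBBBBBBBBBBBBBBBBBBBBBBBBBBBB…BBBBBBBBBBBBBBBBBBBBBBBBBBBBBBBBBBBBBBBBBBBBBBBBBBBBBBBBBB  (len 384)
k=8  BBBBBBBBBBBBBBBBBBBBBBBBBBBBBBBBBBBBBBBBBBBBBBBBBBBBBBBBBB…BBBBBBBBBBBBBBBBBBBBBBBBBBBBBBBBBBBBBBBBBBBBBBBBBBBBBBBBBB  (len 768)
k=9  BBBBBBBBBBBBBBBBBBBBBBBBBBBBBBBBBBBBBBBBBBBBBBBBBBBBBBBBBB…BBBBBBBBBBBBBBBBBBBBBBBBBBBBBBBBBBBBBBBBBBBBBBBBBBBBBBBBBB  (len 1536)

1536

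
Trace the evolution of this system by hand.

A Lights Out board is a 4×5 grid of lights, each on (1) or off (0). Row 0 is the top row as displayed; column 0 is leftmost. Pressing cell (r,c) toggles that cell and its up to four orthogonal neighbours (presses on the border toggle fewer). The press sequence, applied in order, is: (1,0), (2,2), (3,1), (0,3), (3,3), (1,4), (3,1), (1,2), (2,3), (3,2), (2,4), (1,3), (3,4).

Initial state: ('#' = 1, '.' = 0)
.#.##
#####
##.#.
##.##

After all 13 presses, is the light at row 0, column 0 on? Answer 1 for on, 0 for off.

t=0: .#.##
#####
##.#.
##.##
t=1: ##.##
..###
.#.#.
##.##
t=2: ##.##
...##
..#..
#####
t=3: ##.##
...##
.##..
...##
t=4: ###..
....#
.##..
...##
t=5: ###..
....#
.###.
..#..
t=6: ###.#
...#.
.####
..#..
t=7: ###.#
...#.
..###
##...
t=8: ##..#
.##..
...##
##...
t=9: ##..#
.###.
..#..
##.#.
t=10: ##..#
.###.
.....
#.#..
t=11: ##..#
.####
...##
#.#.#
t=12: ##.##
.#...
....#
#.#.#
t=13: ##.##
.#...
.....
#.##.

1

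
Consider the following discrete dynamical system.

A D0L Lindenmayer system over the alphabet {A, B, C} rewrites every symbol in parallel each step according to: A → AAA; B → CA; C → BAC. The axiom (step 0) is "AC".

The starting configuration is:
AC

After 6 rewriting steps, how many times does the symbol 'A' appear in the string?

1297

gen 0: AC
gen 1: AAABAC
gen 2: AAAAAAAAACAAAABAC
gen 3: AAAAAAAAAAAAAAAAAAAAAAAAAAABACAAAAAAAAAAAACAAAABAC
gen 4: AAAAAAAAAAAAAAAAAAAAAAAAAAAAAAAAAAAAAAAAAAAAAAAAAAAAAAAAAA…AAAAAAAAAAAAAAAAAAAAAAAAAAAAAAAAAAABACAAAAAAAAAAAACAAAABAC  (len 148)
gen 5: AAAAAAAAAAAAAAAAAAAAAAAAAAAAAAAAAAAAAAAAAAAAAAAAAAAAAAAAAA…AAAAAAAAAAAAAAAAAAAAAAAAAAAAAAAAAAABACAAAAAAAAAAAACAAAABAC  (len 441)
gen 6: AAAAAAAAAAAAAAAAAAAAAAAAAAAAAAAAAAAAAAAAAAAAAAAAAAAAAAAAAA…AAAAAAAAAAAAAAAAAAAAAAAAAAAAAAAAAAABACAAAAAAAAAAAACAAAABAC  (len 1318)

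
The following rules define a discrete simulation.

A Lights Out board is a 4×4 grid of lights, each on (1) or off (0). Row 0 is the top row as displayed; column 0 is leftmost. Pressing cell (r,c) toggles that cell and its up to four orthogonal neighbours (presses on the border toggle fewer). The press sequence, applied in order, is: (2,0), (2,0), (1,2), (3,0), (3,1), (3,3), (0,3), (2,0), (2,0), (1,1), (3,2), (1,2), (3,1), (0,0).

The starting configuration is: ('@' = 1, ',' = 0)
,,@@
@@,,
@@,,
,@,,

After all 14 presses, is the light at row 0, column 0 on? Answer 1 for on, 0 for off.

1

[0] ,,@@
@@,,
@@,,
,@,,
[1] ,,@@
,@,,
,,,,
@@,,
[2] ,,@@
@@,,
@@,,
,@,,
[3] ,,,@
@,@@
@@@,
,@,,
[4] ,,,@
@,@@
,@@,
@,,,
[5] ,,,@
@,@@
,,@,
,@@,
[6] ,,,@
@,@@
,,@@
,@,@
[7] ,,@,
@,@,
,,@@
,@,@
[8] ,,@,
,,@,
@@@@
@@,@
[9] ,,@,
@,@,
,,@@
,@,@
[10] ,@@,
,@,,
,@@@
,@,@
[11] ,@@,
,@,,
,@,@
,,@,
[12] ,@,,
,,@@
,@@@
,,@,
[13] ,@,,
,,@@
,,@@
@@,,
[14] @,,,
@,@@
,,@@
@@,,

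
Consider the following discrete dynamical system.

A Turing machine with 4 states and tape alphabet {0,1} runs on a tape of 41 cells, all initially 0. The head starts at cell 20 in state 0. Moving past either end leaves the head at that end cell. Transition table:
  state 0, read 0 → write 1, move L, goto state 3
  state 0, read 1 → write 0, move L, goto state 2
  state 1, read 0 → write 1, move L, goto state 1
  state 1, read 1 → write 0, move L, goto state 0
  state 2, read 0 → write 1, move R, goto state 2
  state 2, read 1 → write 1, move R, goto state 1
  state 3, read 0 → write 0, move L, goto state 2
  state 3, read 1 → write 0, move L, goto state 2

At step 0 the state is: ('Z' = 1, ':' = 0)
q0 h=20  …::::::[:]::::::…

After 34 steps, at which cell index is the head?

10

step 0: q0 h=20  …::::::[:]::::::…
step 1: q3 h=19  …::::::[:]Z:::::…
step 2: q2 h=18  …::::::[:]:Z::::…
step 3: q2 h=19  …:::::Z[:]Z:::::…
step 4: q2 h=20  …::::ZZ[Z]::::::…
step 5: q1 h=21  …:::ZZZ[:]::::::…
step 6: q1 h=20  …::::ZZ[Z]Z:::::…
step 7: q0 h=19  …:::::Z[Z]:Z::::…
step 8: q2 h=18  …::::::[Z]::Z:::…
step 9: q1 h=19  …:::::Z[:]:Z::::…
step 10: q1 h=18  …::::::[Z]Z:Z:::…
step 11: q0 h=17  …::::::[:]:Z:Z::…
step 12: q3 h=16  …::::::[:]Z:Z:Z:…
step 13: q2 h=15  …::::::[:]:Z:Z:Z…
step 14: q2 h=16  …:::::Z[:]Z:Z:Z:…
step 15: q2 h=17  …::::ZZ[Z]:Z:Z::…
step 16: q1 h=18  …:::ZZZ[:]Z:Z:::…
step 17: q1 h=17  …::::ZZ[Z]ZZ:Z::…
step 18: q0 h=16  …:::::Z[Z]:ZZ:Z:…
step 19: q2 h=15  …::::::[Z]::ZZ:Z…
step 20: q1 h=16  …:::::Z[:]:ZZ:Z:…
step 21: q1 h=15  …::::::[Z]Z:ZZ:Z…
step 22: q0 h=14  …::::::[:]:Z:ZZ:…
step 23: q3 h=13  …::::::[:]Z:Z:ZZ…
step 24: q2 h=12  …::::::[:]:Z:Z:Z…
step 25: q2 h=13  …:::::Z[:]Z:Z:ZZ…
step 26: q2 h=14  …::::ZZ[Z]:Z:ZZ:…
step 27: q1 h=15  …:::ZZZ[:]Z:ZZ:Z…
step 28: q1 h=14  …::::ZZ[Z]ZZ:ZZ:…
step 29: q0 h=13  …:::::Z[Z]:ZZ:ZZ…
step 30: q2 h=12  …::::::[Z]::ZZ:Z…
step 31: q1 h=13  …:::::Z[:]:ZZ:ZZ…
step 32: q1 h=12  …::::::[Z]Z:ZZ:Z…
step 33: q0 h=11  …::::::[:]:Z:ZZ:…
step 34: q3 h=10  …::::::[:]Z:Z:ZZ…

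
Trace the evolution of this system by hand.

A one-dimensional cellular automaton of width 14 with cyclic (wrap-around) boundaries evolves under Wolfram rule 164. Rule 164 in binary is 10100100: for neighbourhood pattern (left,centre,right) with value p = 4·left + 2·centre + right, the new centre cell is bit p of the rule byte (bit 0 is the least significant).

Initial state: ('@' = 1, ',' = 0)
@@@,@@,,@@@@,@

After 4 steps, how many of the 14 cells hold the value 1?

gen 0: @@@,@@,,@@@@,@
gen 1: @@,@,,,,,@@,@,
gen 2: ,,@@,,,,,,,@@@
gen 3: ,,,,,,,,,,,,@,
gen 4: ,,,,,,,,,,,,@,

1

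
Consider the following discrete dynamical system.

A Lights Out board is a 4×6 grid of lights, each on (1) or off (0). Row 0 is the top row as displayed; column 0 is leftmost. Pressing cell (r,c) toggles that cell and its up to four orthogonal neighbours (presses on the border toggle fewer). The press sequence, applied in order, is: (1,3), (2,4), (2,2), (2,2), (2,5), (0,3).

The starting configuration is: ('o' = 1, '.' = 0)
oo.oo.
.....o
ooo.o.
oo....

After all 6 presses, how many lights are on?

13

k=0  oo.oo.
.....o
ooo.o.
oo....
k=1  oo..o.
..oooo
ooooo.
oo....
k=2  oo..o.
..oo.o
ooo..o
oo..o.
k=3  oo..o.
...o.o
o..o.o
ooo.o.
k=4  oo..o.
..oo.o
ooo..o
oo..o.
k=5  oo..o.
..oo..
ooo.o.
oo..oo
k=6  oooo..
..o...
ooo.o.
oo..oo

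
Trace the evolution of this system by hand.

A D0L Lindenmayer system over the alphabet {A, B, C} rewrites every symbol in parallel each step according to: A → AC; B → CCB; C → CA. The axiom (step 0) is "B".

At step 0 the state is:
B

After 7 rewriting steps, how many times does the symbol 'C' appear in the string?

128

[0] B
[1] CCB
[2] CACACCB
[3] CAACCAACCACACCB
[4] CAACACCACAACACCACAACCAACCACACCB
[5] CAACACCAACCACAACCAACACCAACCACAACCAACACCACAACACCACAACCAACCACACCB
[6] CAACACCAACCACAACACCACAACCAACACCACAACACCAACCACAACACCACAACCA…CCAACCACAACCAACACCAACCACAACCAACACCACAACACCACAACCAACCACACCB  (len 127)
[7] CAACACCAACCACAACACCACAACCAACACCAACCACAACCAACACCACAACACCAAC…CCAACCACAACCAACACCAACCACAACCAACACCACAACACCACAACCAACCACACCB  (len 255)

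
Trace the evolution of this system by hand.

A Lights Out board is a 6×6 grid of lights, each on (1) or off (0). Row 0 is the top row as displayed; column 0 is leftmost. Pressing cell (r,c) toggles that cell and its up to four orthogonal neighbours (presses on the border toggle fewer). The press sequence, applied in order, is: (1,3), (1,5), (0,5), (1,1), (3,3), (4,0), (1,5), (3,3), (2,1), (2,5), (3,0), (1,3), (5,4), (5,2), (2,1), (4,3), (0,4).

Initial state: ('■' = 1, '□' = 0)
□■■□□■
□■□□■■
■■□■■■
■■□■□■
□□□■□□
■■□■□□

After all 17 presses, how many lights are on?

12

0) □■■□□■
□■□□■■
■■□■■■
■■□■□■
□□□■□□
■■□■□□
1) □■■■□■
□■■■□■
■■□□■■
■■□■□■
□□□■□□
■■□■□□
2) □■■■□□
□■■■■□
■■□□■□
■■□■□■
□□□■□□
■■□■□□
3) □■■■■■
□■■■■■
■■□□■□
■■□■□■
□□□■□□
■■□■□□
4) □□■■■■
■□□■■■
■□□□■□
■■□■□■
□□□■□□
■■□■□□
5) □□■■■■
■□□■■■
■□□■■□
■■■□■■
□□□□□□
■■□■□□
6) □□■■■■
■□□■■■
■□□■■□
□■■□■■
■■□□□□
□■□■□□
7) □□■■■□
■□□■□□
■□□■■■
□■■□■■
■■□□□□
□■□■□□
8) □□■■■□
■□□■□□
■□□□■■
□■□■□■
■■□■□□
□■□■□□
9) □□■■■□
■■□■□□
□■■□■■
□□□■□■
■■□■□□
□■□■□□
10) □□■■■□
■■□■□■
□■■□□□
□□□■□□
■■□■□□
□■□■□□
11) □□■■■□
■■□■□■
■■■□□□
■■□■□□
□■□■□□
□■□■□□
12) □□■□■□
■■■□■■
■■■■□□
■■□■□□
□■□■□□
□■□■□□
13) □□■□■□
■■■□■■
■■■■□□
■■□■□□
□■□■■□
□■□□■■
14) □□■□■□
■■■□■■
■■■■□□
■■□■□□
□■■■■□
□□■■■■
15) □□■□■□
■□■□■■
□□□■□□
■□□■□□
□■■■■□
□□■■■■
16) □□■□■□
■□■□■■
□□□■□□
■□□□□□
□■□□□□
□□■□■■
17) □□■■□■
■□■□□■
□□□■□□
■□□□□□
□■□□□□
□□■□■■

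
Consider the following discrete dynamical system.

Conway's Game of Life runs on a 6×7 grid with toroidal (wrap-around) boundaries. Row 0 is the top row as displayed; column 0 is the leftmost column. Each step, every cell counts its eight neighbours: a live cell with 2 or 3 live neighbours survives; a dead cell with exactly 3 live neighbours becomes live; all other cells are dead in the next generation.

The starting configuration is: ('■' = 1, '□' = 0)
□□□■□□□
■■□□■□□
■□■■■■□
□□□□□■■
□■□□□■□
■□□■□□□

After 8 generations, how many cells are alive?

gen 0: □□□■□□□
■■□□■□□
■□■■■■□
□□□□□■■
□■□□□■□
■□□■□□□
gen 1: ■■■■■□□
■■□□□■■
■□■■□□□
■■■■□□□
■□□□■■□
□□■□■□□
gen 2: □□□□■□□
□□□□□■□
□□□■■□□
■□□□□□□
■□□□■■■
■□■□□□■
gen 3: □□□□□■■
□□□■□■□
□□□□■□□
■□□■□□□
□□□□□■□
■■□■■□□
gen 4: ■□■■□■■
□□□□□■■
□□□■■□□
□□□□■□□
■■■■□□■
■□□□■□□
gen 5: ■■□■□□□
■□■□□□□
□□□■■□□
■■□□■■□
■■■■■■■
□□□□■□□
gen 6: ■■■■□□□
■□■□■□□
■□■■■■■
□□□□□□□
□□■□□□□
□□□□□□□
gen 7: ■□■■□□□
□□□□□□□
■□■□■■■
□■■□■■■
□□□□□□□
□□□■□□□
gen 8: □□■■□□□
■□■□■■□
■□■□■□□
□■■□■□□
□□■■■■□
□□■■□□□

18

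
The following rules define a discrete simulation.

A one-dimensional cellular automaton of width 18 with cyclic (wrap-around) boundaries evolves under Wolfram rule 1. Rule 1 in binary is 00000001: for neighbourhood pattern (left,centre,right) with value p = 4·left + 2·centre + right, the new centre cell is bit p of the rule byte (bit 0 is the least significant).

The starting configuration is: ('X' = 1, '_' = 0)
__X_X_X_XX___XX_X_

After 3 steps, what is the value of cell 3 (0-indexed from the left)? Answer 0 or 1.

t=0: __X_X_X_XX___XX_X_
t=1: X__________X______
t=2: __XXXXXXXX___XXXX_
t=3: X__________X______

0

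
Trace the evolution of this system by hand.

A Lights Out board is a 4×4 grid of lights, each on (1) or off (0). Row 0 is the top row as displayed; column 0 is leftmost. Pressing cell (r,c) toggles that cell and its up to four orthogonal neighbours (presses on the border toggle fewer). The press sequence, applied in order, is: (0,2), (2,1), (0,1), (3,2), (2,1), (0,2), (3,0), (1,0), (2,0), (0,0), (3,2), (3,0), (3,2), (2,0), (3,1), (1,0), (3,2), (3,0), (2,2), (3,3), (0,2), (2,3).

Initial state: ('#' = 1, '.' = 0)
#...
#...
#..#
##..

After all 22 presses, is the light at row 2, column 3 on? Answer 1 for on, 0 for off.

step 0: #...
#...
#..#
##..
step 1: ####
#.#.
#..#
##..
step 2: ####
###.
.###
#...
step 3: ...#
#.#.
.###
#...
step 4: ...#
#.#.
.#.#
####
step 5: ...#
###.
#.##
#.##
step 6: .##.
##..
#.##
#.##
step 7: .##.
##..
..##
.###
step 8: ###.
....
#.##
.###
step 9: ###.
#...
.###
####
step 10: ..#.
....
.###
####
step 11: ..#.
....
.#.#
#...
step 12: ..#.
....
##.#
.#..
step 13: ..#.
....
####
..##
step 14: ..#.
#...
..##
#.##
step 15: ..#.
#...
.###
.#.#
step 16: #.#.
.#..
####
.#.#
step 17: #.#.
.#..
##.#
..#.
step 18: #.#.
.#..
.#.#
###.
step 19: #.#.
.##.
..#.
##..
step 20: #.#.
.##.
..##
####
step 21: ##.#
.#..
..##
####
step 22: ##.#
.#.#
....
###.

0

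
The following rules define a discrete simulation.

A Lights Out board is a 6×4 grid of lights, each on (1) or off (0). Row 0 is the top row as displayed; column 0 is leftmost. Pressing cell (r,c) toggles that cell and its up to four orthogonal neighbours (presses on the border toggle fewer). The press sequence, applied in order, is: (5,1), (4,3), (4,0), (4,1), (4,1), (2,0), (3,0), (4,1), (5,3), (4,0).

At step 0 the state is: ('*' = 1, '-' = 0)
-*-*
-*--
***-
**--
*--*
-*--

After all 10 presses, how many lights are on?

13

0) -*-*
-*--
***-
**--
*--*
-*--
1) -*-*
-*--
***-
**--
**-*
*-*-
2) -*-*
-*--
***-
**-*
***-
*-**
3) -*-*
-*--
***-
-*-*
--*-
--**
4) -*-*
-*--
***-
---*
**--
-***
5) -*-*
-*--
***-
-*-*
--*-
--**
6) -*-*
**--
--*-
**-*
--*-
--**
7) -*-*
**--
*-*-
---*
*-*-
--**
8) -*-*
**--
*-*-
-*-*
-*--
-***
9) -*-*
**--
*-*-
-*-*
-*-*
-*--
10) -*-*
**--
*-*-
**-*
*--*
**--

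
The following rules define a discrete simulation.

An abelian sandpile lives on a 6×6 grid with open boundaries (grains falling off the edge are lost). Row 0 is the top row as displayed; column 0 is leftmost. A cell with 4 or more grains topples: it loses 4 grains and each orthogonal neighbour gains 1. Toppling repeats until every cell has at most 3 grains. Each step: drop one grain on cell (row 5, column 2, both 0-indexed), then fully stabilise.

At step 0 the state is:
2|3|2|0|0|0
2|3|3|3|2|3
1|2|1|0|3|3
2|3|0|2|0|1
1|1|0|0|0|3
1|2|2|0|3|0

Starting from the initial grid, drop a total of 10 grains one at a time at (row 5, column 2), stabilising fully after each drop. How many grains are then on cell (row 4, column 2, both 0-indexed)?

gen 0: 2|3|2|0|0|0
2|3|3|3|2|3
1|2|1|0|3|3
2|3|0|2|0|1
1|1|0|0|0|3
1|2|2|0|3|0
gen 1: 2|3|2|0|0|0
2|3|3|3|2|3
1|2|1|0|3|3
2|3|0|2|0|1
1|1|0|0|0|3
1|2|3|0|3|0
gen 2: 2|3|2|0|0|0
2|3|3|3|2|3
1|2|1|0|3|3
2|3|0|2|0|1
1|1|1|0|0|3
1|3|0|1|3|0
gen 3: 2|3|2|0|0|0
2|3|3|3|2|3
1|2|1|0|3|3
2|3|0|2|0|1
1|1|1|0|0|3
1|3|1|1|3|0
gen 4: 2|3|2|0|0|0
2|3|3|3|2|3
1|2|1|0|3|3
2|3|0|2|0|1
1|1|1|0|0|3
1|3|2|1|3|0
gen 5: 2|3|2|0|0|0
2|3|3|3|2|3
1|2|1|0|3|3
2|3|0|2|0|1
1|1|1|0|0|3
1|3|3|1|3|0
gen 6: 2|3|2|0|0|0
2|3|3|3|2|3
1|2|1|0|3|3
2|3|0|2|0|1
1|2|2|0|0|3
2|0|1|2|3|0
gen 7: 2|3|2|0|0|0
2|3|3|3|2|3
1|2|1|0|3|3
2|3|0|2|0|1
1|2|2|0|0|3
2|0|2|2|3|0
gen 8: 2|3|2|0|0|0
2|3|3|3|2|3
1|2|1|0|3|3
2|3|0|2|0|1
1|2|2|0|0|3
2|0|3|2|3|0
gen 9: 2|3|2|0|0|0
2|3|3|3|2|3
1|2|1|0|3|3
2|3|0|2|0|1
1|2|3|0|0|3
2|1|0|3|3|0
gen 10: 2|3|2|0|0|0
2|3|3|3|2|3
1|2|1|0|3|3
2|3|0|2|0|1
1|2|3|0|0|3
2|1|1|3|3|0

3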